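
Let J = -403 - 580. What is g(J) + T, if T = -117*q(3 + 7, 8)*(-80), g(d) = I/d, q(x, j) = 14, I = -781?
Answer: 128813101/983 ≈ 1.3104e+5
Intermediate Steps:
J = -983
g(d) = -781/d
T = 131040 (T = -117*14*(-80) = -1638*(-80) = 131040)
g(J) + T = -781/(-983) + 131040 = -781*(-1/983) + 131040 = 781/983 + 131040 = 128813101/983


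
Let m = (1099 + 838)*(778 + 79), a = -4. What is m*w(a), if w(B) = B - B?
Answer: 0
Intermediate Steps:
w(B) = 0
m = 1660009 (m = 1937*857 = 1660009)
m*w(a) = 1660009*0 = 0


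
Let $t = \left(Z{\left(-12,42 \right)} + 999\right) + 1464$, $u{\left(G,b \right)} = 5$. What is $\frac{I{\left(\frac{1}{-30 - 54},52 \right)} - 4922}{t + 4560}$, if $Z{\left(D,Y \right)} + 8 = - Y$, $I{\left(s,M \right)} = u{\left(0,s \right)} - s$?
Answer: $- \frac{413027}{585732} \approx -0.70515$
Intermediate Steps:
$I{\left(s,M \right)} = 5 - s$
$Z{\left(D,Y \right)} = -8 - Y$
$t = 2413$ ($t = \left(\left(-8 - 42\right) + 999\right) + 1464 = \left(-50 + 999\right) + 1464 = 949 + 1464 = 2413$)
$\frac{I{\left(\frac{1}{-30 - 54},52 \right)} - 4922}{t + 4560} = \frac{\left(5 - \frac{1}{-30 - 54}\right) - 4922}{2413 + 4560} = \frac{\left(5 - \frac{1}{-84}\right) - 4922}{6973} = \left(\left(5 - - \frac{1}{84}\right) - 4922\right) \frac{1}{6973} = \left(\left(5 + \frac{1}{84}\right) - 4922\right) \frac{1}{6973} = \left(\frac{421}{84} - 4922\right) \frac{1}{6973} = \left(- \frac{413027}{84}\right) \frac{1}{6973} = - \frac{413027}{585732}$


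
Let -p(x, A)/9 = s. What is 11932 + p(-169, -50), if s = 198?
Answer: 10150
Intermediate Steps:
p(x, A) = -1782 (p(x, A) = -9*198 = -1782)
11932 + p(-169, -50) = 11932 - 1782 = 10150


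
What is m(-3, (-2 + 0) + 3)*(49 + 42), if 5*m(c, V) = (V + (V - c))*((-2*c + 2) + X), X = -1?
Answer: 637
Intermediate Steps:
m(c, V) = (1 - 2*c)*(-c + 2*V)/5 (m(c, V) = ((V + (V - c))*((-2*c + 2) - 1))/5 = ((-c + 2*V)*((2 - 2*c) - 1))/5 = ((-c + 2*V)*(1 - 2*c))/5 = ((1 - 2*c)*(-c + 2*V))/5 = (1 - 2*c)*(-c + 2*V)/5)
m(-3, (-2 + 0) + 3)*(49 + 42) = (-⅕*(-3) + 2*((-2 + 0) + 3)/5 + (⅖)*(-3)² - ⅘*((-2 + 0) + 3)*(-3))*(49 + 42) = (⅗ + 2*(-2 + 3)/5 + (⅖)*9 - ⅘*(-2 + 3)*(-3))*91 = (⅗ + (⅖)*1 + 18/5 - ⅘*1*(-3))*91 = (⅗ + ⅖ + 18/5 + 12/5)*91 = 7*91 = 637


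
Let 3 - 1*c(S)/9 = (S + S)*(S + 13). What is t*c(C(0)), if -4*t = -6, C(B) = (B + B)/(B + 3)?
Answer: 81/2 ≈ 40.500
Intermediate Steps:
C(B) = 2*B/(3 + B) (C(B) = (2*B)/(3 + B) = 2*B/(3 + B))
t = 3/2 (t = -1/4*(-6) = 3/2 ≈ 1.5000)
c(S) = 27 - 18*S*(13 + S) (c(S) = 27 - 9*(S + S)*(S + 13) = 27 - 9*2*S*(13 + S) = 27 - 18*S*(13 + S))
t*c(C(0)) = 3*(27 - 468*0/(3 + 0) - 18*(2*0/(3 + 0))**2)/2 = 3*(27 - 468*0/3 - 18*(2*0/3)**2)/2 = 3*(27 - 468*0/3 - 18*(2*0*(1/3))**2)/2 = 3*(27 - 234*0 - 18*0**2)/2 = 3*(27 + 0 - 18*0)/2 = 3*(27 + 0 + 0)/2 = (3/2)*27 = 81/2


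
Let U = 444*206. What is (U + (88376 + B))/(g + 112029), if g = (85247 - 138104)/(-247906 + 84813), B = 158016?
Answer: 3935853472/1305085611 ≈ 3.0158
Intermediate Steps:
U = 91464
g = 7551/23299 (g = -52857/(-163093) = -52857*(-1/163093) = 7551/23299 ≈ 0.32409)
(U + (88376 + B))/(g + 112029) = (91464 + (88376 + 158016))/(7551/23299 + 112029) = (91464 + 246392)/(2610171222/23299) = 337856*(23299/2610171222) = 3935853472/1305085611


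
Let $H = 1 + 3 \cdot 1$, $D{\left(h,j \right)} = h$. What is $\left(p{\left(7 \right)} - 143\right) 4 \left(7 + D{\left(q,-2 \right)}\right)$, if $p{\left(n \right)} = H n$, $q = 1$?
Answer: $-3680$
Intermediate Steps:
$H = 4$ ($H = 1 + 3 = 4$)
$p{\left(n \right)} = 4 n$
$\left(p{\left(7 \right)} - 143\right) 4 \left(7 + D{\left(q,-2 \right)}\right) = \left(4 \cdot 7 - 143\right) 4 \left(7 + 1\right) = \left(28 - 143\right) 4 \cdot 8 = \left(-115\right) 32 = -3680$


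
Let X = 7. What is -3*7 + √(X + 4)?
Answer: -21 + √11 ≈ -17.683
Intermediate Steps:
-3*7 + √(X + 4) = -3*7 + √(7 + 4) = -21 + √11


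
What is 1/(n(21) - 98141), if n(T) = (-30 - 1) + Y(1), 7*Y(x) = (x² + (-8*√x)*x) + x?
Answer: -7/687210 ≈ -1.0186e-5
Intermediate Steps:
Y(x) = -8*x^(3/2)/7 + x/7 + x²/7 (Y(x) = ((x² + (-8*√x)*x) + x)/7 = ((x² - 8*x^(3/2)) + x)/7 = (x + x² - 8*x^(3/2))/7 = -8*x^(3/2)/7 + x/7 + x²/7)
n(T) = -223/7 (n(T) = (-30 - 1) + (-8*1^(3/2)/7 + (⅐)*1 + (⅐)*1²) = -31 + (-8/7*1 + ⅐ + (⅐)*1) = -31 + (-8/7 + ⅐ + ⅐) = -31 - 6/7 = -223/7)
1/(n(21) - 98141) = 1/(-223/7 - 98141) = 1/(-687210/7) = -7/687210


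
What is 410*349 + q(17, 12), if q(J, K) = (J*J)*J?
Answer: 148003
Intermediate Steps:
q(J, K) = J**3 (q(J, K) = J**2*J = J**3)
410*349 + q(17, 12) = 410*349 + 17**3 = 143090 + 4913 = 148003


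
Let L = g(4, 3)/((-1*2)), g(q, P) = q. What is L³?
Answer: -8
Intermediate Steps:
L = -2 (L = 4/((-1*2)) = 4/(-2) = 4*(-½) = -2)
L³ = (-2)³ = -8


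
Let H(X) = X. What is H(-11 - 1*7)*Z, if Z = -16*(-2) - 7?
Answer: -450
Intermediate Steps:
Z = 25 (Z = 32 - 7 = 25)
H(-11 - 1*7)*Z = (-11 - 1*7)*25 = (-11 - 7)*25 = -18*25 = -450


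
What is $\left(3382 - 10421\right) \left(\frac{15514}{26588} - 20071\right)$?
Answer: $\frac{1878118647563}{13294} \approx 1.4128 \cdot 10^{8}$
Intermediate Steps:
$\left(3382 - 10421\right) \left(\frac{15514}{26588} - 20071\right) = - 7039 \left(15514 \cdot \frac{1}{26588} - 20071\right) = - 7039 \left(\frac{7757}{13294} - 20071\right) = \left(-7039\right) \left(- \frac{266816117}{13294}\right) = \frac{1878118647563}{13294}$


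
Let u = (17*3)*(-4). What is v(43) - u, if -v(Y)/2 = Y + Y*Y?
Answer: -3580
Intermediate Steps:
v(Y) = -2*Y - 2*Y**2 (v(Y) = -2*(Y + Y*Y) = -2*(Y + Y**2) = -2*Y - 2*Y**2)
u = -204 (u = 51*(-4) = -204)
v(43) - u = -2*43*(1 + 43) - 1*(-204) = -2*43*44 + 204 = -3784 + 204 = -3580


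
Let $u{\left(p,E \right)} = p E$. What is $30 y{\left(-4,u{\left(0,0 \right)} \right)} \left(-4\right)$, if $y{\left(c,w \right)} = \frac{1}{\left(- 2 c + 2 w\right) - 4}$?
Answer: $-30$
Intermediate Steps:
$u{\left(p,E \right)} = E p$
$y{\left(c,w \right)} = \frac{1}{-4 - 2 c + 2 w}$
$30 y{\left(-4,u{\left(0,0 \right)} \right)} \left(-4\right) = 30 \frac{1}{2 \left(-2 + 0 \cdot 0 - -4\right)} \left(-4\right) = 30 \frac{1}{2 \left(-2 + 0 + 4\right)} \left(-4\right) = 30 \frac{1}{2 \cdot 2} \left(-4\right) = 30 \cdot \frac{1}{2} \cdot \frac{1}{2} \left(-4\right) = 30 \cdot \frac{1}{4} \left(-4\right) = \frac{15}{2} \left(-4\right) = -30$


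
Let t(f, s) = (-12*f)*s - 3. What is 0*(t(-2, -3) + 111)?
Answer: 0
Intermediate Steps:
t(f, s) = -3 - 12*f*s (t(f, s) = -12*f*s - 3 = -3 - 12*f*s)
0*(t(-2, -3) + 111) = 0*((-3 - 12*(-2)*(-3)) + 111) = 0*((-3 - 72) + 111) = 0*(-75 + 111) = 0*36 = 0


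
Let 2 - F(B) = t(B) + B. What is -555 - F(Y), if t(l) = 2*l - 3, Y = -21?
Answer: -623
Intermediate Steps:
t(l) = -3 + 2*l
F(B) = 5 - 3*B (F(B) = 2 - ((-3 + 2*B) + B) = 2 - (-3 + 3*B) = 2 + (3 - 3*B) = 5 - 3*B)
-555 - F(Y) = -555 - (5 - 3*(-21)) = -555 - (5 + 63) = -555 - 1*68 = -555 - 68 = -623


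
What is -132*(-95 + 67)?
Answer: 3696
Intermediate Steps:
-132*(-95 + 67) = -132*(-28) = 3696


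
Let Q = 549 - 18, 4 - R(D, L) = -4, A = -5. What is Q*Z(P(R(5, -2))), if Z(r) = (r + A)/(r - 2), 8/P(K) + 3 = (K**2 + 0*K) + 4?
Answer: 168327/122 ≈ 1379.7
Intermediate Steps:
R(D, L) = 8 (R(D, L) = 4 - 1*(-4) = 4 + 4 = 8)
Q = 531
P(K) = 8/(1 + K**2) (P(K) = 8/(-3 + ((K**2 + 0*K) + 4)) = 8/(-3 + ((K**2 + 0) + 4)) = 8/(-3 + (K**2 + 4)) = 8/(-3 + (4 + K**2)) = 8/(1 + K**2))
Z(r) = (-5 + r)/(-2 + r) (Z(r) = (r - 5)/(r - 2) = (-5 + r)/(-2 + r))
Q*Z(P(R(5, -2))) = 531*((-5 + 8/(1 + 8**2))/(-2 + 8/(1 + 8**2))) = 531*((-5 + 8/(1 + 64))/(-2 + 8/(1 + 64))) = 531*((-5 + 8/65)/(-2 + 8/65)) = 531*(-317/65/(-122/65)) = 531*(-65/122*(-317/65)) = 531*(317/122) = 168327/122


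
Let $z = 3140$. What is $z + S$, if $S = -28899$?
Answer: $-25759$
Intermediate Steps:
$z + S = 3140 - 28899 = -25759$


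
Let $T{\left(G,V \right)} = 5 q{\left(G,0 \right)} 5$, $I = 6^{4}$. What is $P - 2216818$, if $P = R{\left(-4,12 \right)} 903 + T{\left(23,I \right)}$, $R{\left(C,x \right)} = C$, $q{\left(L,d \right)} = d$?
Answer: $-2220430$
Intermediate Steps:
$I = 1296$
$T{\left(G,V \right)} = 0$ ($T{\left(G,V \right)} = 5 \cdot 0 \cdot 5 = 0 \cdot 5 = 0$)
$P = -3612$ ($P = \left(-4\right) 903 + 0 = -3612 + 0 = -3612$)
$P - 2216818 = -3612 - 2216818 = -2220430$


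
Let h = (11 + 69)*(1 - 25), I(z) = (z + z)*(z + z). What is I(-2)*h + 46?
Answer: -30674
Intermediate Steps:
I(z) = 4*z**2 (I(z) = (2*z)*(2*z) = 4*z**2)
h = -1920 (h = 80*(-24) = -1920)
I(-2)*h + 46 = (4*(-2)**2)*(-1920) + 46 = (4*4)*(-1920) + 46 = 16*(-1920) + 46 = -30720 + 46 = -30674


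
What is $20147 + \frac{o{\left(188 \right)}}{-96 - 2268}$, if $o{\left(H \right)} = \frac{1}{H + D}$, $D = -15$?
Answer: $\frac{8239558883}{408972} \approx 20147.0$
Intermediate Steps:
$o{\left(H \right)} = \frac{1}{-15 + H}$ ($o{\left(H \right)} = \frac{1}{H - 15} = \frac{1}{-15 + H}$)
$20147 + \frac{o{\left(188 \right)}}{-96 - 2268} = 20147 + \frac{1}{\left(-15 + 188\right) \left(-96 - 2268\right)} = 20147 + \frac{1}{173 \left(-96 - 2268\right)} = 20147 + \frac{1}{173 \left(-2364\right)} = 20147 + \frac{1}{173} \left(- \frac{1}{2364}\right) = 20147 - \frac{1}{408972} = \frac{8239558883}{408972}$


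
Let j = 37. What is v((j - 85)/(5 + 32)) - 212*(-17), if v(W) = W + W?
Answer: 133252/37 ≈ 3601.4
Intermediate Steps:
v(W) = 2*W
v((j - 85)/(5 + 32)) - 212*(-17) = 2*((37 - 85)/(5 + 32)) - 212*(-17) = 2*(-48/37) + 3604 = -96/37 + 3604 = 133252/37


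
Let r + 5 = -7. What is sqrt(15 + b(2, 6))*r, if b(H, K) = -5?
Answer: -12*sqrt(10) ≈ -37.947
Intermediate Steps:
r = -12 (r = -5 - 7 = -12)
sqrt(15 + b(2, 6))*r = sqrt(15 - 5)*(-12) = sqrt(10)*(-12) = -12*sqrt(10)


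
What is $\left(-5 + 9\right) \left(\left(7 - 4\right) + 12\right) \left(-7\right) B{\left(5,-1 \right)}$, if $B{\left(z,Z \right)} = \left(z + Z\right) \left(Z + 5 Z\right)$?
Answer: $10080$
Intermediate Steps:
$B{\left(z,Z \right)} = 6 Z \left(Z + z\right)$ ($B{\left(z,Z \right)} = \left(Z + z\right) 6 Z = 6 Z \left(Z + z\right)$)
$\left(-5 + 9\right) \left(\left(7 - 4\right) + 12\right) \left(-7\right) B{\left(5,-1 \right)} = \left(-5 + 9\right) \left(\left(7 - 4\right) + 12\right) \left(-7\right) 6 \left(-1\right) \left(-1 + 5\right) = 4 \left(3 + 12\right) \left(-7\right) 6 \left(-1\right) 4 = 4 \cdot 15 \left(-7\right) \left(-24\right) = 60 \left(-7\right) \left(-24\right) = \left(-420\right) \left(-24\right) = 10080$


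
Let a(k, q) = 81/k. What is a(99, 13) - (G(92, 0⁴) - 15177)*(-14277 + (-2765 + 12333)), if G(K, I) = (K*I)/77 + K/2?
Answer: -783770660/11 ≈ -7.1252e+7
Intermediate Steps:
G(K, I) = K/2 + I*K/77 (G(K, I) = (I*K)*(1/77) + K*(½) = I*K/77 + K/2 = K/2 + I*K/77)
a(99, 13) - (G(92, 0⁴) - 15177)*(-14277 + (-2765 + 12333)) = 81/99 - ((1/154)*92*(77 + 2*0⁴) - 15177)*(-14277 + (-2765 + 12333)) = 81*(1/99) - ((1/154)*92*(77 + 2*0) - 15177)*(-14277 + 9568) = 9/11 - ((1/154)*92*(77 + 0) - 15177)*(-4709) = 9/11 - ((1/154)*92*77 - 15177)*(-4709) = 9/11 - (46 - 15177)*(-4709) = 9/11 - (-15131)*(-4709) = 9/11 - 1*71251879 = 9/11 - 71251879 = -783770660/11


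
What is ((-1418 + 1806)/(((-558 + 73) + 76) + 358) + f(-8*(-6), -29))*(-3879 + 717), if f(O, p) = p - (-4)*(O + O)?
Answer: -1098454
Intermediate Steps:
f(O, p) = p + 8*O (f(O, p) = p - (-4)*2*O = p - (-8)*O = p + 8*O)
((-1418 + 1806)/(((-558 + 73) + 76) + 358) + f(-8*(-6), -29))*(-3879 + 717) = ((-1418 + 1806)/(((-558 + 73) + 76) + 358) + (-29 + 8*(-8*(-6))))*(-3879 + 717) = (388/((-485 + 76) + 358) + (-29 + 8*48))*(-3162) = (388/(-409 + 358) + (-29 + 384))*(-3162) = (388/(-51) + 355)*(-3162) = (388*(-1/51) + 355)*(-3162) = (-388/51 + 355)*(-3162) = (17717/51)*(-3162) = -1098454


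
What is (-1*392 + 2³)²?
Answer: 147456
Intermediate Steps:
(-1*392 + 2³)² = (-392 + 8)² = (-384)² = 147456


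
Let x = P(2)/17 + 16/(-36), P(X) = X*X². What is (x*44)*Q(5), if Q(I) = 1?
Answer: 176/153 ≈ 1.1503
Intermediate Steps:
P(X) = X³
x = 4/153 (x = 2³/17 + 16/(-36) = 8*(1/17) + 16*(-1/36) = 8/17 - 4/9 = 4/153 ≈ 0.026144)
(x*44)*Q(5) = ((4/153)*44)*1 = (176/153)*1 = 176/153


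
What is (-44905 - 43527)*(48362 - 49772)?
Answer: 124689120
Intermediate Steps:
(-44905 - 43527)*(48362 - 49772) = -88432*(-1410) = 124689120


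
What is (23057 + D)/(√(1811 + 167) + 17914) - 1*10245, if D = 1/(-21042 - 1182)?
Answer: -36528521429203901/3565945452816 - 512418767*√1978/7131890905632 ≈ -10244.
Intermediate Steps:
D = -1/22224 (D = 1/(-22224) = -1/22224 ≈ -4.4996e-5)
(23057 + D)/(√(1811 + 167) + 17914) - 1*10245 = (23057 - 1/22224)/(√(1811 + 167) + 17914) - 1*10245 = 512418767/(22224*(√1978 + 17914)) - 10245 = 512418767/(22224*(17914 + √1978)) - 10245 = -10245 + 512418767/(22224*(17914 + √1978))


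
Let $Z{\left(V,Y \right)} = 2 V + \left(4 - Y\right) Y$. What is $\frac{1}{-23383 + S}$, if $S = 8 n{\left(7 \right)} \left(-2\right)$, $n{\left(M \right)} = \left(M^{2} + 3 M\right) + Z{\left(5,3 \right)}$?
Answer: $- \frac{1}{24711} \approx -4.0468 \cdot 10^{-5}$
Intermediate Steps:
$Z{\left(V,Y \right)} = 2 V + Y \left(4 - Y\right)$
$n{\left(M \right)} = 13 + M^{2} + 3 M$ ($n{\left(M \right)} = \left(M^{2} + 3 M\right) + \left(- 3^{2} + 2 \cdot 5 + 4 \cdot 3\right) = \left(M^{2} + 3 M\right) + \left(\left(-1\right) 9 + 10 + 12\right) = \left(M^{2} + 3 M\right) + \left(-9 + 10 + 12\right) = \left(M^{2} + 3 M\right) + 13 = 13 + M^{2} + 3 M$)
$S = -1328$ ($S = 8 \left(13 + 7^{2} + 3 \cdot 7\right) \left(-2\right) = 8 \left(13 + 49 + 21\right) \left(-2\right) = 8 \cdot 83 \left(-2\right) = 664 \left(-2\right) = -1328$)
$\frac{1}{-23383 + S} = \frac{1}{-23383 - 1328} = \frac{1}{-24711} = - \frac{1}{24711}$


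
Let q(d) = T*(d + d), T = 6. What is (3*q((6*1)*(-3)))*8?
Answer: -5184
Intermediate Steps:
q(d) = 12*d (q(d) = 6*(d + d) = 6*(2*d) = 12*d)
(3*q((6*1)*(-3)))*8 = (3*(12*((6*1)*(-3))))*8 = (3*(12*(6*(-3))))*8 = (3*(12*(-18)))*8 = (3*(-216))*8 = -648*8 = -5184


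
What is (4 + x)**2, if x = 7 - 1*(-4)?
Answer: 225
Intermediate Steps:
x = 11 (x = 7 + 4 = 11)
(4 + x)**2 = (4 + 11)**2 = 15**2 = 225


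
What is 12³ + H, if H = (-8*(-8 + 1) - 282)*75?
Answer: -15222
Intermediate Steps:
H = -16950 (H = (-8*(-7) - 282)*75 = (56 - 282)*75 = -226*75 = -16950)
12³ + H = 12³ - 16950 = 1728 - 16950 = -15222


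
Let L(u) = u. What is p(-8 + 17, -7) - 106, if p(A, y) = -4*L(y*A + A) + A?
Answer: 119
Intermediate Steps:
p(A, y) = -3*A - 4*A*y (p(A, y) = -4*(y*A + A) + A = -4*(A*y + A) + A = -4*(A + A*y) + A = (-4*A - 4*A*y) + A = -3*A - 4*A*y)
p(-8 + 17, -7) - 106 = (-8 + 17)*(-3 - 4*(-7)) - 106 = 9*(-3 + 28) - 106 = 9*25 - 106 = 225 - 106 = 119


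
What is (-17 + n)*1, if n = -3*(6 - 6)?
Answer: -17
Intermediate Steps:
n = 0 (n = -3*0 = 0)
(-17 + n)*1 = (-17 + 0)*1 = -17*1 = -17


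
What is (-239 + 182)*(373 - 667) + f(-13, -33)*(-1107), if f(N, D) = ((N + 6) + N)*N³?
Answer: -48624822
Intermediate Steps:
f(N, D) = N³*(6 + 2*N) (f(N, D) = ((6 + N) + N)*N³ = (6 + 2*N)*N³ = N³*(6 + 2*N))
(-239 + 182)*(373 - 667) + f(-13, -33)*(-1107) = (-239 + 182)*(373 - 667) + (2*(-13)³*(3 - 13))*(-1107) = -57*(-294) + (2*(-2197)*(-10))*(-1107) = 16758 + 43940*(-1107) = 16758 - 48641580 = -48624822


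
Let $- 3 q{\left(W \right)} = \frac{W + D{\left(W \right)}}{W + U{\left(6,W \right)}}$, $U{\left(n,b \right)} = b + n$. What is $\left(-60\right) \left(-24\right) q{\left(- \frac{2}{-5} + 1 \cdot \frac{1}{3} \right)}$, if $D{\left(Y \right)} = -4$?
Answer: $210$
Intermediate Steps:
$q{\left(W \right)} = - \frac{-4 + W}{3 \left(6 + 2 W\right)}$ ($q{\left(W \right)} = - \frac{\left(W - 4\right) \frac{1}{W + \left(W + 6\right)}}{3} = - \frac{\left(-4 + W\right) \frac{1}{W + \left(6 + W\right)}}{3} = - \frac{\left(-4 + W\right) \frac{1}{6 + 2 W}}{3} = - \frac{\frac{1}{6 + 2 W} \left(-4 + W\right)}{3} = - \frac{-4 + W}{3 \left(6 + 2 W\right)}$)
$\left(-60\right) \left(-24\right) q{\left(- \frac{2}{-5} + 1 \cdot \frac{1}{3} \right)} = \left(-60\right) \left(-24\right) \frac{4 - \left(- \frac{2}{-5} + 1 \cdot \frac{1}{3}\right)}{6 \left(3 + \left(- \frac{2}{-5} + 1 \cdot \frac{1}{3}\right)\right)} = 1440 \frac{4 - \left(\left(-2\right) \left(- \frac{1}{5}\right) + 1 \cdot \frac{1}{3}\right)}{6 \left(3 + \left(\left(-2\right) \left(- \frac{1}{5}\right) + 1 \cdot \frac{1}{3}\right)\right)} = 1440 \frac{4 - \left(\frac{2}{5} + \frac{1}{3}\right)}{6 \left(3 + \left(\frac{2}{5} + \frac{1}{3}\right)\right)} = 1440 \frac{4 - \frac{11}{15}}{6 \left(3 + \frac{11}{15}\right)} = 1440 \frac{4 - \frac{11}{15}}{6 \cdot \frac{56}{15}} = 1440 \cdot \frac{1}{6} \cdot \frac{15}{56} \cdot \frac{49}{15} = 1440 \cdot \frac{7}{48} = 210$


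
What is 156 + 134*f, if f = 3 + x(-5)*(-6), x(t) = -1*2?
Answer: 2166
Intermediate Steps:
x(t) = -2
f = 15 (f = 3 - 2*(-6) = 3 + 12 = 15)
156 + 134*f = 156 + 134*15 = 156 + 2010 = 2166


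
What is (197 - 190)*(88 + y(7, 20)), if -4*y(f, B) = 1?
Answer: 2457/4 ≈ 614.25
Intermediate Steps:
y(f, B) = -¼ (y(f, B) = -¼*1 = -¼)
(197 - 190)*(88 + y(7, 20)) = (197 - 190)*(88 - ¼) = 7*(351/4) = 2457/4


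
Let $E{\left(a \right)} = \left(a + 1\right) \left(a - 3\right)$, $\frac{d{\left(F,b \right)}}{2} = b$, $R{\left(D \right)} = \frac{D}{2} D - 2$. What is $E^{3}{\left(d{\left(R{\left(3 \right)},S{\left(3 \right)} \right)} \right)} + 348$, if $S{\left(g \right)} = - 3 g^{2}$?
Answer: $27570978609$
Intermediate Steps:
$R{\left(D \right)} = -2 + \frac{D^{2}}{2}$ ($R{\left(D \right)} = D \frac{1}{2} D - 2 = \frac{D}{2} D - 2 = \frac{D^{2}}{2} - 2 = -2 + \frac{D^{2}}{2}$)
$d{\left(F,b \right)} = 2 b$
$E{\left(a \right)} = \left(1 + a\right) \left(-3 + a\right)$
$E^{3}{\left(d{\left(R{\left(3 \right)},S{\left(3 \right)} \right)} \right)} + 348 = \left(-3 + \left(2 \left(- 3 \cdot 3^{2}\right)\right)^{2} - 2 \cdot 2 \left(- 3 \cdot 3^{2}\right)\right)^{3} + 348 = \left(-3 + \left(2 \left(\left(-3\right) 9\right)\right)^{2} - 2 \cdot 2 \left(\left(-3\right) 9\right)\right)^{3} + 348 = \left(-3 + \left(2 \left(-27\right)\right)^{2} - 2 \cdot 2 \left(-27\right)\right)^{3} + 348 = \left(-3 + \left(-54\right)^{2} - -108\right)^{3} + 348 = \left(-3 + 2916 + 108\right)^{3} + 348 = 3021^{3} + 348 = 27570978261 + 348 = 27570978609$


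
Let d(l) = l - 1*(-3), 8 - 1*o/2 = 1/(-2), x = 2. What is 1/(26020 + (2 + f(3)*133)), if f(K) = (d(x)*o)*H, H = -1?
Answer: 1/14717 ≈ 6.7949e-5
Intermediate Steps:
o = 17 (o = 16 - 2/(-2) = 16 - 2*(-½) = 16 + 1 = 17)
d(l) = 3 + l (d(l) = l + 3 = 3 + l)
f(K) = -85 (f(K) = ((3 + 2)*17)*(-1) = (5*17)*(-1) = 85*(-1) = -85)
1/(26020 + (2 + f(3)*133)) = 1/(26020 + (2 - 85*133)) = 1/(26020 + (2 - 11305)) = 1/(26020 - 11303) = 1/14717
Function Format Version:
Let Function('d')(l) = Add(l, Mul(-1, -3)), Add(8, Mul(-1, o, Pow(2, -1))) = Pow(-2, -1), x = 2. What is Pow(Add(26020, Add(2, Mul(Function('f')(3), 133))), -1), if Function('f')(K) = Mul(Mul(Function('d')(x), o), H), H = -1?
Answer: Rational(1, 14717) ≈ 6.7949e-5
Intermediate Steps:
o = 17 (o = Add(16, Mul(-2, Pow(-2, -1))) = Add(16, Mul(-2, Rational(-1, 2))) = Add(16, 1) = 17)
Function('d')(l) = Add(3, l) (Function('d')(l) = Add(l, 3) = Add(3, l))
Function('f')(K) = -85 (Function('f')(K) = Mul(Mul(Add(3, 2), 17), -1) = Mul(Mul(5, 17), -1) = Mul(85, -1) = -85)
Pow(Add(26020, Add(2, Mul(Function('f')(3), 133))), -1) = Pow(Add(26020, Add(2, Mul(-85, 133))), -1) = Pow(Add(26020, Add(2, -11305)), -1) = Pow(Add(26020, -11303), -1) = Pow(14717, -1) = Rational(1, 14717)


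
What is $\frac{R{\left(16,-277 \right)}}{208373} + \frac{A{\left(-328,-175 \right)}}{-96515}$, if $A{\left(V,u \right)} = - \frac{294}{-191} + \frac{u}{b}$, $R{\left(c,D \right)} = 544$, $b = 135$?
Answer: $\frac{270502861751}{103713046329915} \approx 0.0026082$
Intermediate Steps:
$A{\left(V,u \right)} = \frac{294}{191} + \frac{u}{135}$ ($A{\left(V,u \right)} = - \frac{294}{-191} + \frac{u}{135} = \left(-294\right) \left(- \frac{1}{191}\right) + u \frac{1}{135} = \frac{294}{191} + \frac{u}{135}$)
$\frac{R{\left(16,-277 \right)}}{208373} + \frac{A{\left(-328,-175 \right)}}{-96515} = \frac{544}{208373} + \frac{\frac{294}{191} + \frac{1}{135} \left(-175\right)}{-96515} = 544 \cdot \frac{1}{208373} + \left(\frac{294}{191} - \frac{35}{27}\right) \left(- \frac{1}{96515}\right) = \frac{544}{208373} + \frac{1253}{5157} \left(- \frac{1}{96515}\right) = \frac{544}{208373} - \frac{1253}{497727855} = \frac{270502861751}{103713046329915}$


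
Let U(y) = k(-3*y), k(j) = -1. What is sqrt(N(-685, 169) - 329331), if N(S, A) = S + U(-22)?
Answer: I*sqrt(330017) ≈ 574.47*I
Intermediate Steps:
U(y) = -1
N(S, A) = -1 + S (N(S, A) = S - 1 = -1 + S)
sqrt(N(-685, 169) - 329331) = sqrt((-1 - 685) - 329331) = sqrt(-686 - 329331) = sqrt(-330017) = I*sqrt(330017)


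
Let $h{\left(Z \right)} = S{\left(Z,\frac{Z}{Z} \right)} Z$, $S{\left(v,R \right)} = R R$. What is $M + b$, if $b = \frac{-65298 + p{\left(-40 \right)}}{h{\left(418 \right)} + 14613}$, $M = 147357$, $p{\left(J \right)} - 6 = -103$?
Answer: $\frac{2214857672}{15031} \approx 1.4735 \cdot 10^{5}$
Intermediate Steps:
$p{\left(J \right)} = -97$ ($p{\left(J \right)} = 6 - 103 = -97$)
$S{\left(v,R \right)} = R^{2}$
$h{\left(Z \right)} = Z$ ($h{\left(Z \right)} = \left(\frac{Z}{Z}\right)^{2} Z = 1^{2} Z = 1 Z = Z$)
$b = - \frac{65395}{15031}$ ($b = \frac{-65298 - 97}{418 + 14613} = - \frac{65395}{15031} \approx -4.3507$)
$M + b = 147357 - \frac{65395}{15031} = \frac{2214857672}{15031}$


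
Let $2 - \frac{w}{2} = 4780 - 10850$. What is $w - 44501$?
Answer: $-32357$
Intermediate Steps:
$w = 12144$ ($w = 4 - 2 \left(4780 - 10850\right) = 4 - -12140 = 4 + 12140 = 12144$)
$w - 44501 = 12144 - 44501 = -32357$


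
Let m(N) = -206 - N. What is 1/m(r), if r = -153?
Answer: -1/53 ≈ -0.018868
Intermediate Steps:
1/m(r) = 1/(-206 - 1*(-153)) = 1/(-206 + 153) = 1/(-53) = -1/53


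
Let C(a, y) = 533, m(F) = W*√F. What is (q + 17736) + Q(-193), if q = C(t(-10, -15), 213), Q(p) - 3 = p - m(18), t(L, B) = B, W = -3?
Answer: 18079 + 9*√2 ≈ 18092.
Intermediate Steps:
m(F) = -3*√F
Q(p) = 3 + p + 9*√2 (Q(p) = 3 + (p - (-3)*√18) = 3 + (p - (-3)*3*√2) = 3 + (p - (-9)*√2) = 3 + (p + 9*√2) = 3 + p + 9*√2)
q = 533
(q + 17736) + Q(-193) = (533 + 17736) + (3 - 193 + 9*√2) = 18269 + (-190 + 9*√2) = 18079 + 9*√2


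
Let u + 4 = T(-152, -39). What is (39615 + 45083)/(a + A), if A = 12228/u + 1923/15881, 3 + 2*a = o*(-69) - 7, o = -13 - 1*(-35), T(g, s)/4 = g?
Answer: -34299767919/317435975 ≈ -108.05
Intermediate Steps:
T(g, s) = 4*g
u = -612 (u = -4 + 4*(-152) = -4 - 608 = -612)
o = 22 (o = -13 + 35 = 22)
a = -764 (a = -3/2 + (22*(-69) - 7)/2 = -3/2 + (-1518 - 7)/2 = -3/2 + (½)*(-1525) = -3/2 - 1525/2 = -764)
A = -16084666/809931 (A = 12228/(-612) + 1923/15881 = 12228*(-1/612) + 1923*(1/15881) = -1019/51 + 1923/15881 = -16084666/809931 ≈ -19.859)
(39615 + 45083)/(a + A) = (39615 + 45083)/(-764 - 16084666/809931) = 84698/(-634871950/809931) = 84698*(-809931/634871950) = -34299767919/317435975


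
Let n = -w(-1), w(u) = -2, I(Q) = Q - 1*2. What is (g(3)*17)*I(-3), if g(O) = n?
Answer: -170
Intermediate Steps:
I(Q) = -2 + Q (I(Q) = Q - 2 = -2 + Q)
n = 2 (n = -1*(-2) = 2)
g(O) = 2
(g(3)*17)*I(-3) = (2*17)*(-2 - 3) = 34*(-5) = -170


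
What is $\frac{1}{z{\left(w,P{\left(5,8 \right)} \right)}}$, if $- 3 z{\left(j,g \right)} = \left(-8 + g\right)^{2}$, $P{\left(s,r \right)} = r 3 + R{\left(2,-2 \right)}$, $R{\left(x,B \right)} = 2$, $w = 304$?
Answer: $- \frac{1}{108} \approx -0.0092593$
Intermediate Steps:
$P{\left(s,r \right)} = 2 + 3 r$ ($P{\left(s,r \right)} = r 3 + 2 = 3 r + 2 = 2 + 3 r$)
$z{\left(j,g \right)} = - \frac{\left(-8 + g\right)^{2}}{3}$
$\frac{1}{z{\left(w,P{\left(5,8 \right)} \right)}} = \frac{1}{\left(- \frac{1}{3}\right) \left(-8 + \left(2 + 3 \cdot 8\right)\right)^{2}} = \frac{1}{\left(- \frac{1}{3}\right) \left(-8 + \left(2 + 24\right)\right)^{2}} = \frac{1}{\left(- \frac{1}{3}\right) \left(-8 + 26\right)^{2}} = \frac{1}{\left(- \frac{1}{3}\right) 18^{2}} = \frac{1}{\left(- \frac{1}{3}\right) 324} = \frac{1}{-108} = - \frac{1}{108}$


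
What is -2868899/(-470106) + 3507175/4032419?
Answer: 13217346847231/1895664366414 ≈ 6.9724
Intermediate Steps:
-2868899/(-470106) + 3507175/4032419 = -2868899*(-1/470106) + 3507175*(1/4032419) = 2868899/470106 + 3507175/4032419 = 13217346847231/1895664366414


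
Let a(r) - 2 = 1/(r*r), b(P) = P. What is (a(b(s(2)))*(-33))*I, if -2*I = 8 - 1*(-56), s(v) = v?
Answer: 2376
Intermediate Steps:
a(r) = 2 + r**(-2) (a(r) = 2 + 1/(r*r) = 2 + 1/(r**2) = 2 + r**(-2))
I = -32 (I = -(8 - 1*(-56))/2 = -(8 + 56)/2 = -1/2*64 = -32)
(a(b(s(2)))*(-33))*I = ((2 + 2**(-2))*(-33))*(-32) = ((2 + 1/4)*(-33))*(-32) = ((9/4)*(-33))*(-32) = -297/4*(-32) = 2376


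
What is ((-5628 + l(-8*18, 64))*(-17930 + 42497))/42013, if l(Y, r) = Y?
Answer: -141800724/42013 ≈ -3375.2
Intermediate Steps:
((-5628 + l(-8*18, 64))*(-17930 + 42497))/42013 = ((-5628 - 8*18)*(-17930 + 42497))/42013 = ((-5628 - 144)*24567)*(1/42013) = -5772*24567*(1/42013) = -141800724*1/42013 = -141800724/42013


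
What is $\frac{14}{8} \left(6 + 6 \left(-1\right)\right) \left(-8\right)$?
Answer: $0$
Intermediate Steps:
$\frac{14}{8} \left(6 + 6 \left(-1\right)\right) \left(-8\right) = 14 \cdot \frac{1}{8} \left(6 - 6\right) \left(-8\right) = \frac{7}{4} \cdot 0 \left(-8\right) = 0 \left(-8\right) = 0$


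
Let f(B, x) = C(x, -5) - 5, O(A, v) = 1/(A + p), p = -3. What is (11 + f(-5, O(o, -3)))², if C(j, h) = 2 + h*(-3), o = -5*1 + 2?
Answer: 529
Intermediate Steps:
o = -3 (o = -5 + 2 = -3)
O(A, v) = 1/(-3 + A) (O(A, v) = 1/(A - 3) = 1/(-3 + A))
C(j, h) = 2 - 3*h
f(B, x) = 12 (f(B, x) = (2 - 3*(-5)) - 5 = (2 + 15) - 5 = 17 - 5 = 12)
(11 + f(-5, O(o, -3)))² = (11 + 12)² = 23² = 529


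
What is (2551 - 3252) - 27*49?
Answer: -2024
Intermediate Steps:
(2551 - 3252) - 27*49 = -701 - 1323 = -2024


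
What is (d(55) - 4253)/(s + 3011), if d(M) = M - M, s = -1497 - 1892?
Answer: 4253/378 ≈ 11.251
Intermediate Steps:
s = -3389
d(M) = 0
(d(55) - 4253)/(s + 3011) = (0 - 4253)/(-3389 + 3011) = -4253/(-378) = -4253*(-1/378) = 4253/378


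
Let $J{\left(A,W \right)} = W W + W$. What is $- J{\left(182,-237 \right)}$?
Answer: $-55932$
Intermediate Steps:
$J{\left(A,W \right)} = W + W^{2}$ ($J{\left(A,W \right)} = W^{2} + W = W + W^{2}$)
$- J{\left(182,-237 \right)} = - \left(-237\right) \left(1 - 237\right) = - \left(-237\right) \left(-236\right) = \left(-1\right) 55932 = -55932$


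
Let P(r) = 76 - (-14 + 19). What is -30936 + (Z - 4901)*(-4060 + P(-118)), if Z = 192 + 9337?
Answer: -18492028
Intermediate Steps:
Z = 9529
P(r) = 71 (P(r) = 76 - 1*5 = 76 - 5 = 71)
-30936 + (Z - 4901)*(-4060 + P(-118)) = -30936 + (9529 - 4901)*(-4060 + 71) = -30936 + 4628*(-3989) = -30936 - 18461092 = -18492028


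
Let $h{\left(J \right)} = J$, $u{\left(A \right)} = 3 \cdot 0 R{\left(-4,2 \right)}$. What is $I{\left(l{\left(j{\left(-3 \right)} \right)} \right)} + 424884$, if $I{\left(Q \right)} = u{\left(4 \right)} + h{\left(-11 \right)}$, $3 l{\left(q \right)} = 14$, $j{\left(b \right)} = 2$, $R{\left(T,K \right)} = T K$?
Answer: $424873$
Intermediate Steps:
$R{\left(T,K \right)} = K T$
$u{\left(A \right)} = 0$ ($u{\left(A \right)} = 3 \cdot 0 \cdot 2 \left(-4\right) = 0 \left(-8\right) = 0$)
$l{\left(q \right)} = \frac{14}{3}$ ($l{\left(q \right)} = \frac{1}{3} \cdot 14 = \frac{14}{3}$)
$I{\left(Q \right)} = -11$ ($I{\left(Q \right)} = 0 - 11 = -11$)
$I{\left(l{\left(j{\left(-3 \right)} \right)} \right)} + 424884 = -11 + 424884 = 424873$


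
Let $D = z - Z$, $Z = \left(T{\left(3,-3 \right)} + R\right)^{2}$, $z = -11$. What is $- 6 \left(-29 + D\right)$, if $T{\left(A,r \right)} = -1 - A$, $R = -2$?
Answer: $456$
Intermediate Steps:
$Z = 36$ ($Z = \left(\left(-1 - 3\right) - 2\right)^{2} = \left(-4 - 2\right)^{2} = \left(-6\right)^{2} = 36$)
$D = -47$ ($D = -11 - 36 = -47$)
$- 6 \left(-29 + D\right) = - 6 \left(-29 - 47\right) = \left(-6\right) \left(-76\right) = 456$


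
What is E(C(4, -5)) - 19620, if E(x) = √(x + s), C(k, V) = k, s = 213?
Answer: -19620 + √217 ≈ -19605.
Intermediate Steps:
E(x) = √(213 + x) (E(x) = √(x + 213) = √(213 + x))
E(C(4, -5)) - 19620 = √(213 + 4) - 19620 = √217 - 19620 = -19620 + √217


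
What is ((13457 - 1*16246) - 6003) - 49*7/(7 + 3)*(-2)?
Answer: -43617/5 ≈ -8723.4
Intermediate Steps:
((13457 - 1*16246) - 6003) - 49*7/(7 + 3)*(-2) = ((13457 - 16246) - 6003) - 49*7/10*(-2) = (-2789 - 6003) - 49*(1/10)*7*(-2) = -8792 - 343*(-2)/10 = -8792 - 49*(-7/5) = -8792 + 343/5 = -43617/5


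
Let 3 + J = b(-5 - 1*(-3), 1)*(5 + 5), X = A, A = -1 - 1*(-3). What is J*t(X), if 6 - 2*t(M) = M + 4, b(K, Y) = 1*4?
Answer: 0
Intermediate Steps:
A = 2 (A = -1 + 3 = 2)
b(K, Y) = 4
X = 2
t(M) = 1 - M/2 (t(M) = 3 - (M + 4)/2 = 3 - (4 + M)/2 = 3 + (-2 - M/2) = 1 - M/2)
J = 37 (J = -3 + 4*(5 + 5) = -3 + 4*10 = -3 + 40 = 37)
J*t(X) = 37*(1 - ½*2) = 37*(1 - 1) = 37*0 = 0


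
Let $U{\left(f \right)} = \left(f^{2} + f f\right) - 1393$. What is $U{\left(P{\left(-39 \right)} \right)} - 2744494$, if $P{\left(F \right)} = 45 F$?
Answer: $3414163$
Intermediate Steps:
$U{\left(f \right)} = -1393 + 2 f^{2}$ ($U{\left(f \right)} = \left(f^{2} + f^{2}\right) - 1393 = 2 f^{2} - 1393 = -1393 + 2 f^{2}$)
$U{\left(P{\left(-39 \right)} \right)} - 2744494 = \left(-1393 + 2 \left(45 \left(-39\right)\right)^{2}\right) - 2744494 = \left(-1393 + 2 \left(-1755\right)^{2}\right) - 2744494 = \left(-1393 + 2 \cdot 3080025\right) - 2744494 = \left(-1393 + 6160050\right) - 2744494 = 6158657 - 2744494 = 3414163$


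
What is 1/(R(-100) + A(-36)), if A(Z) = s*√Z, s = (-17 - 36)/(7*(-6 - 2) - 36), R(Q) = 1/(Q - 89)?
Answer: -399924/903064717 - 261263394*I/903064717 ≈ -0.00044285 - 0.28931*I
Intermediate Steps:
R(Q) = 1/(-89 + Q)
s = 53/92 (s = -53/(7*(-8) - 36) = -53/(-56 - 36) = -53/(-92) = -53*(-1/92) = 53/92 ≈ 0.57609)
A(Z) = 53*√Z/92
1/(R(-100) + A(-36)) = 1/(1/(-89 - 100) + 53*√(-36)/92) = 1/(1/(-189) + 53*(6*I)/92) = 1/(-1/189 + 159*I/46) = 75585636*(-1/189 - 159*I/46)/903064717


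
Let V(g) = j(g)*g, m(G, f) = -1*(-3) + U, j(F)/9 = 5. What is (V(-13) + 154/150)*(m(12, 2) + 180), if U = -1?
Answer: -7971236/75 ≈ -1.0628e+5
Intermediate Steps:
j(F) = 45 (j(F) = 9*5 = 45)
m(G, f) = 2 (m(G, f) = -1*(-3) - 1 = 3 - 1 = 2)
V(g) = 45*g
(V(-13) + 154/150)*(m(12, 2) + 180) = (45*(-13) + 154/150)*(2 + 180) = (-585 + 154*(1/150))*182 = (-585 + 77/75)*182 = -43798/75*182 = -7971236/75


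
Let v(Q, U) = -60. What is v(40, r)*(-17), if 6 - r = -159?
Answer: 1020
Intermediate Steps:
r = 165 (r = 6 - 1*(-159) = 6 + 159 = 165)
v(40, r)*(-17) = -60*(-17) = 1020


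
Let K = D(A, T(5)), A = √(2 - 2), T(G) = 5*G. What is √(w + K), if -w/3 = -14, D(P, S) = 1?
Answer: √43 ≈ 6.5574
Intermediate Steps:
A = 0 (A = √0 = 0)
w = 42 (w = -3*(-14) = 42)
K = 1
√(w + K) = √(42 + 1) = √43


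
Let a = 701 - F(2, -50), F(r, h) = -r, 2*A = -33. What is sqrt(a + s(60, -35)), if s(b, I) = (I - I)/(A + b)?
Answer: sqrt(703) ≈ 26.514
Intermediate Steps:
A = -33/2 (A = (1/2)*(-33) = -33/2 ≈ -16.500)
s(b, I) = 0 (s(b, I) = (I - I)/(-33/2 + b) = 0/(-33/2 + b) = 0)
a = 703 (a = 701 - (-1)*2 = 701 - 1*(-2) = 701 + 2 = 703)
sqrt(a + s(60, -35)) = sqrt(703 + 0) = sqrt(703)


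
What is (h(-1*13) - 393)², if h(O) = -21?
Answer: 171396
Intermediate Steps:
(h(-1*13) - 393)² = (-21 - 393)² = (-414)² = 171396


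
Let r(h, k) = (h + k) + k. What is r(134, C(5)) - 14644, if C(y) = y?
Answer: -14500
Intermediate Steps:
r(h, k) = h + 2*k
r(134, C(5)) - 14644 = (134 + 2*5) - 14644 = (134 + 10) - 14644 = 144 - 14644 = -14500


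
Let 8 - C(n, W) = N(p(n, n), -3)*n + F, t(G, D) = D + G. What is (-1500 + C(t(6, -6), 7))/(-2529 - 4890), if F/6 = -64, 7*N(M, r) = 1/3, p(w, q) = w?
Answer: 1108/7419 ≈ 0.14935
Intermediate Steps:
N(M, r) = 1/21 (N(M, r) = (⅐)/3 = (⅐)*(⅓) = 1/21)
F = -384 (F = 6*(-64) = -384)
C(n, W) = 392 - n/21 (C(n, W) = 8 - (n/21 - 384) = 8 - (-384 + n/21) = 8 + (384 - n/21) = 392 - n/21)
(-1500 + C(t(6, -6), 7))/(-2529 - 4890) = (-1500 + (392 - (-6 + 6)/21))/(-2529 - 4890) = (-1500 + (392 - 1/21*0))/(-7419) = (-1500 + (392 + 0))*(-1/7419) = (-1500 + 392)*(-1/7419) = -1108*(-1/7419) = 1108/7419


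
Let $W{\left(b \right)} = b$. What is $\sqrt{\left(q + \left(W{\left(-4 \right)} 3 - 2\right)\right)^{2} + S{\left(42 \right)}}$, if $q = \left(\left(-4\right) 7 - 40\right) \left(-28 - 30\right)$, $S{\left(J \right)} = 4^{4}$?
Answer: $2 \sqrt{3861289} \approx 3930.0$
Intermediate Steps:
$S{\left(J \right)} = 256$
$q = 3944$ ($q = \left(-28 - 40\right) \left(-58\right) = \left(-68\right) \left(-58\right) = 3944$)
$\sqrt{\left(q + \left(W{\left(-4 \right)} 3 - 2\right)\right)^{2} + S{\left(42 \right)}} = \sqrt{\left(3944 - 14\right)^{2} + 256} = \sqrt{3930^{2} + 256} = \sqrt{15444900 + 256} = \sqrt{15445156} = 2 \sqrt{3861289}$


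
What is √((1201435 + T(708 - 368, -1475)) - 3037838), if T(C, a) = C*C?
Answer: I*√1720803 ≈ 1311.8*I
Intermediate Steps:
T(C, a) = C²
√((1201435 + T(708 - 368, -1475)) - 3037838) = √((1201435 + (708 - 368)²) - 3037838) = √((1201435 + 340²) - 3037838) = √((1201435 + 115600) - 3037838) = √(1317035 - 3037838) = √(-1720803) = I*√1720803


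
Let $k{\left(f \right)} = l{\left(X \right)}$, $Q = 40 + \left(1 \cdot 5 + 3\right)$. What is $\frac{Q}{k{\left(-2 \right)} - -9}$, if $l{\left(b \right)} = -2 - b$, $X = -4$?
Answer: $\frac{48}{11} \approx 4.3636$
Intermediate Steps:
$Q = 48$ ($Q = 40 + \left(5 + 3\right) = 40 + 8 = 48$)
$k{\left(f \right)} = 2$ ($k{\left(f \right)} = -2 - -4 = -2 + 4 = 2$)
$\frac{Q}{k{\left(-2 \right)} - -9} = \frac{48}{2 - -9} = \frac{48}{2 + 9} = \frac{48}{11}$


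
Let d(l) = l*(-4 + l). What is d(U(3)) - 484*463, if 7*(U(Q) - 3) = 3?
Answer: -10980604/49 ≈ -2.2409e+5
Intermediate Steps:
U(Q) = 24/7 (U(Q) = 3 + (⅐)*3 = 3 + 3/7 = 24/7)
d(U(3)) - 484*463 = 24*(-4 + 24/7)/7 - 484*463 = (24/7)*(-4/7) - 224092 = -96/49 - 224092 = -10980604/49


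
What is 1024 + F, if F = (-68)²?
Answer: 5648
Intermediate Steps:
F = 4624
1024 + F = 1024 + 4624 = 5648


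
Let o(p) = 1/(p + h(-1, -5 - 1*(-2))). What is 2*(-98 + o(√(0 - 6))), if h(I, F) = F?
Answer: -982/5 - 2*I*√6/15 ≈ -196.4 - 0.3266*I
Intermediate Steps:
o(p) = 1/(-3 + p) (o(p) = 1/(p + (-5 - 1*(-2))) = 1/(p + (-5 + 2)) = 1/(p - 3) = 1/(-3 + p))
2*(-98 + o(√(0 - 6))) = 2*(-98 + 1/(-3 + √(0 - 6))) = 2*(-98 + 1/(-3 + √(-6))) = 2*(-98 + 1/(-3 + I*√6)) = -196 + 2/(-3 + I*√6)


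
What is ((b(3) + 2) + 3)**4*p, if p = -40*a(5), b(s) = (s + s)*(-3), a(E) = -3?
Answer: 3427320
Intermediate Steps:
b(s) = -6*s (b(s) = (2*s)*(-3) = -6*s)
p = 120 (p = -40*(-3) = 120)
((b(3) + 2) + 3)**4*p = ((-6*3 + 2) + 3)**4*120 = ((-18 + 2) + 3)**4*120 = (-16 + 3)**4*120 = (-13)**4*120 = 28561*120 = 3427320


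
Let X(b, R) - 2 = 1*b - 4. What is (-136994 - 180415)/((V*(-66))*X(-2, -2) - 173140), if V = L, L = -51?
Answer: 317409/186604 ≈ 1.7010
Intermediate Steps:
V = -51
X(b, R) = -2 + b (X(b, R) = 2 + (1*b - 4) = 2 + (b - 4) = 2 + (-4 + b) = -2 + b)
(-136994 - 180415)/((V*(-66))*X(-2, -2) - 173140) = (-136994 - 180415)/((-51*(-66))*(-2 - 2) - 173140) = -317409/(3366*(-4) - 173140) = -317409/(-13464 - 173140) = -317409/(-186604) = -317409*(-1/186604) = 317409/186604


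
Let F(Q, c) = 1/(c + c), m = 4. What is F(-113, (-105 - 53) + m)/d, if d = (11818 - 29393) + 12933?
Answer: 1/1429736 ≈ 6.9943e-7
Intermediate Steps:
F(Q, c) = 1/(2*c)
d = -4642 (d = -17575 + 12933 = -4642)
F(-113, (-105 - 53) + m)/d = (1/(2*((-105 - 53) + 4)))/(-4642) = (1/(2*(-158 + 4)))*(-1/4642) = ((1/2)/(-154))*(-1/4642) = ((1/2)*(-1/154))*(-1/4642) = -1/308*(-1/4642) = 1/1429736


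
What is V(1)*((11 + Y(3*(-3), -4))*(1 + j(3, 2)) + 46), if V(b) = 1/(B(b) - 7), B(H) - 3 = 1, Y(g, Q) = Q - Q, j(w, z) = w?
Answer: -30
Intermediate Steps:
Y(g, Q) = 0
B(H) = 4 (B(H) = 3 + 1 = 4)
V(b) = -1/3 (V(b) = 1/(4 - 7) = 1/(-3) = -1/3)
V(1)*((11 + Y(3*(-3), -4))*(1 + j(3, 2)) + 46) = -((11 + 0)*(1 + 3) + 46)/3 = -(11*4 + 46)/3 = -(44 + 46)/3 = -1/3*90 = -30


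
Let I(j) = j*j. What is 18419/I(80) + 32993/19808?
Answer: 17999961/3961600 ≈ 4.5436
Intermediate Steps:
I(j) = j**2
18419/I(80) + 32993/19808 = 18419/(80**2) + 32993/19808 = 18419/6400 + 32993*(1/19808) = 18419*(1/6400) + 32993/19808 = 18419/6400 + 32993/19808 = 17999961/3961600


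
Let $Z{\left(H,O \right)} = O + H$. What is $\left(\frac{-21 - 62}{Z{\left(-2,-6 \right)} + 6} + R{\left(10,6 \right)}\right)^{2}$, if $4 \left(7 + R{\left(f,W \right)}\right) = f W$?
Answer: $\frac{9801}{4} \approx 2450.3$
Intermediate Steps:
$Z{\left(H,O \right)} = H + O$
$R{\left(f,W \right)} = -7 + \frac{W f}{4}$ ($R{\left(f,W \right)} = -7 + \frac{f W}{4} = -7 + \frac{W f}{4}$)
$\left(\frac{-21 - 62}{Z{\left(-2,-6 \right)} + 6} + R{\left(10,6 \right)}\right)^{2} = \left(\frac{-21 - 62}{\left(-2 - 6\right) + 6} - \left(7 - 15\right)\right)^{2} = \left(- \frac{83}{-8 + 6} + \left(-7 + 15\right)\right)^{2} = \left(- \frac{83}{-2} + 8\right)^{2} = \left(\left(-83\right) \left(- \frac{1}{2}\right) + 8\right)^{2} = \left(\frac{83}{2} + 8\right)^{2} = \left(\frac{99}{2}\right)^{2} = \frac{9801}{4}$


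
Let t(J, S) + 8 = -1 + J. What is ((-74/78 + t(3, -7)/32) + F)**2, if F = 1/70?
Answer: 600397009/476985600 ≈ 1.2587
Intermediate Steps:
t(J, S) = -9 + J (t(J, S) = -8 + (-1 + J) = -9 + J)
F = 1/70 ≈ 0.014286
((-74/78 + t(3, -7)/32) + F)**2 = ((-74/78 + (-9 + 3)/32) + 1/70)**2 = ((-74*1/78 - 6*1/32) + 1/70)**2 = ((-37/39 - 3/16) + 1/70)**2 = (-709/624 + 1/70)**2 = (-24503/21840)**2 = 600397009/476985600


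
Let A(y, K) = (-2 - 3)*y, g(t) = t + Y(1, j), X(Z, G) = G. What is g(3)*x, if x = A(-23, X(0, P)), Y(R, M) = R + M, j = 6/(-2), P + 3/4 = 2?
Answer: 115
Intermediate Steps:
P = 5/4 (P = -3/4 + 2 = 5/4 ≈ 1.2500)
j = -3 (j = 6*(-1/2) = -3)
Y(R, M) = M + R
g(t) = -2 + t (g(t) = t + (-3 + 1) = t - 2 = -2 + t)
A(y, K) = -5*y
x = 115 (x = -5*(-23) = 115)
g(3)*x = (-2 + 3)*115 = 1*115 = 115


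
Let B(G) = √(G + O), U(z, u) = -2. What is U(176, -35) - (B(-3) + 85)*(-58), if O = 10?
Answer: 4928 + 58*√7 ≈ 5081.5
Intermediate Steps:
B(G) = √(10 + G) (B(G) = √(G + 10) = √(10 + G))
U(176, -35) - (B(-3) + 85)*(-58) = -2 - (√(10 - 3) + 85)*(-58) = -2 - (√7 + 85)*(-58) = -2 - (85 + √7)*(-58) = -2 - (-4930 - 58*√7) = -2 + (4930 + 58*√7) = 4928 + 58*√7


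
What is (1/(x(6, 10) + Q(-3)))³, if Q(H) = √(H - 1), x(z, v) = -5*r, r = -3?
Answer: 3195/12008989 - 1342*I/12008989 ≈ 0.00026605 - 0.00011175*I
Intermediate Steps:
x(z, v) = 15 (x(z, v) = -5*(-3) = 15)
Q(H) = √(-1 + H)
(1/(x(6, 10) + Q(-3)))³ = (1/(15 + √(-1 - 3)))³ = (1/(15 + √(-4)))³ = (1/(15 + 2*I))³ = ((15 - 2*I)/229)³ = (15 - 2*I)³/12008989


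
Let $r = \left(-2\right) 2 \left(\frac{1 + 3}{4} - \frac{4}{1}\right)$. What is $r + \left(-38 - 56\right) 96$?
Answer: $-9012$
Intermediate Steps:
$r = 12$ ($r = - 4 \left(4 \cdot \frac{1}{4} - 4\right) = - 4 \left(1 - 4\right) = \left(-4\right) \left(-3\right) = 12$)
$r + \left(-38 - 56\right) 96 = 12 + \left(-38 - 56\right) 96 = 12 - 9024 = -9012$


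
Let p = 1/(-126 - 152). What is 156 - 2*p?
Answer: 21685/139 ≈ 156.01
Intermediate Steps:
p = -1/278 (p = 1/(-278) = -1/278 ≈ -0.0035971)
156 - 2*p = 156 - 2*(-1/278) = 156 + 1/139 = 21685/139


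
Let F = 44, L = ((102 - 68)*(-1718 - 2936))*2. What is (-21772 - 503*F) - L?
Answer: 272568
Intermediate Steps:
L = -316472 (L = (34*(-4654))*2 = -158236*2 = -316472)
(-21772 - 503*F) - L = (-21772 - 503*44) - 1*(-316472) = (-21772 - 1*22132) + 316472 = (-21772 - 22132) + 316472 = -43904 + 316472 = 272568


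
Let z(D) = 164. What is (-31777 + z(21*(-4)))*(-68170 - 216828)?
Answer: 9009641774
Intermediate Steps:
(-31777 + z(21*(-4)))*(-68170 - 216828) = (-31777 + 164)*(-68170 - 216828) = -31613*(-284998) = 9009641774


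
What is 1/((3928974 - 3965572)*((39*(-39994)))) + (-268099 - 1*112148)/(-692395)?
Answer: 21706139932601191/39524895023902860 ≈ 0.54918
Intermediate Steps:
1/((3928974 - 3965572)*((39*(-39994)))) + (-268099 - 1*112148)/(-692395) = 1/(-36598*(-1559766)) + (-268099 - 112148)*(-1/692395) = -1/36598*(-1/1559766) - 380247*(-1/692395) = 1/57084316068 + 380247/692395 = 21706139932601191/39524895023902860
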